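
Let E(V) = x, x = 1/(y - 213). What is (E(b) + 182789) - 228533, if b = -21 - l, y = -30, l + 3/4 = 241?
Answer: -11115793/243 ≈ -45744.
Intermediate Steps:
l = 961/4 (l = -3/4 + 241 = 961/4 ≈ 240.25)
b = -1045/4 (b = -21 - 1*961/4 = -21 - 961/4 = -1045/4 ≈ -261.25)
x = -1/243 (x = 1/(-30 - 213) = 1/(-243) = -1/243 ≈ -0.0041152)
E(V) = -1/243
(E(b) + 182789) - 228533 = (-1/243 + 182789) - 228533 = 44417726/243 - 228533 = -11115793/243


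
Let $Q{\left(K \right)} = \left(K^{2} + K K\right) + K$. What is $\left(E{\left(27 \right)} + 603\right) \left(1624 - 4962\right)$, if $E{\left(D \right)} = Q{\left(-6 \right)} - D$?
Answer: $-2142996$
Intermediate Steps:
$Q{\left(K \right)} = K + 2 K^{2}$ ($Q{\left(K \right)} = \left(K^{2} + K^{2}\right) + K = 2 K^{2} + K = K + 2 K^{2}$)
$E{\left(D \right)} = 66 - D$ ($E{\left(D \right)} = - 6 \left(1 + 2 \left(-6\right)\right) - D = - 6 \left(1 - 12\right) - D = \left(-6\right) \left(-11\right) - D = 66 - D$)
$\left(E{\left(27 \right)} + 603\right) \left(1624 - 4962\right) = \left(\left(66 - 27\right) + 603\right) \left(1624 - 4962\right) = \left(\left(66 - 27\right) + 603\right) \left(-3338\right) = \left(39 + 603\right) \left(-3338\right) = 642 \left(-3338\right) = -2142996$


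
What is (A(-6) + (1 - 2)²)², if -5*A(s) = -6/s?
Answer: 16/25 ≈ 0.64000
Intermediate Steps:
A(s) = 6/(5*s) (A(s) = -(-6)/(5*s) = 6/(5*s))
(A(-6) + (1 - 2)²)² = ((6/5)/(-6) + (1 - 2)²)² = ((6/5)*(-⅙) + (-1)²)² = (-⅕ + 1)² = (⅘)² = 16/25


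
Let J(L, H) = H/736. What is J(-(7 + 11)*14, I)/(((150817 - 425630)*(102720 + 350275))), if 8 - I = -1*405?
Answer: -59/13089120198880 ≈ -4.5076e-12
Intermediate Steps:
I = 413 (I = 8 - (-1)*405 = 8 - 1*(-405) = 8 + 405 = 413)
J(L, H) = H/736 (J(L, H) = H*(1/736) = H/736)
J(-(7 + 11)*14, I)/(((150817 - 425630)*(102720 + 350275))) = ((1/736)*413)/(((150817 - 425630)*(102720 + 350275))) = 413/(736*((-274813*452995))) = (413/736)/(-124488914935) = (413/736)*(-1/124488914935) = -59/13089120198880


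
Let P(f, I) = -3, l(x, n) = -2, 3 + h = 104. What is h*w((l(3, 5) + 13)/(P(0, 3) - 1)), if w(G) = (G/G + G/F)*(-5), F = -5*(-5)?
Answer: -8989/20 ≈ -449.45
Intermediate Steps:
h = 101 (h = -3 + 104 = 101)
F = 25
w(G) = -5 - G/5 (w(G) = (G/G + G/25)*(-5) = (1 + G*(1/25))*(-5) = (1 + G/25)*(-5) = -5 - G/5)
h*w((l(3, 5) + 13)/(P(0, 3) - 1)) = 101*(-5 - (-2 + 13)/(5*(-3 - 1))) = 101*(-5 - 11/(5*(-4))) = 101*(-5 - 11*(-1)/(5*4)) = 101*(-5 - 1/5*(-11/4)) = 101*(-5 + 11/20) = 101*(-89/20) = -8989/20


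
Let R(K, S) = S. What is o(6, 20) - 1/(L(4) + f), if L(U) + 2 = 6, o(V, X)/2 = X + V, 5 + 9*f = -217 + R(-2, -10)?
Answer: 10201/196 ≈ 52.046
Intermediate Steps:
f = -232/9 (f = -5/9 + (-217 - 10)/9 = -5/9 + (⅑)*(-227) = -5/9 - 227/9 = -232/9 ≈ -25.778)
o(V, X) = 2*V + 2*X (o(V, X) = 2*(X + V) = 2*(V + X) = 2*V + 2*X)
L(U) = 4 (L(U) = -2 + 6 = 4)
o(6, 20) - 1/(L(4) + f) = (2*6 + 2*20) - 1/(4 - 232/9) = (12 + 40) - 1/(-196/9) = 52 - 1*(-9/196) = 52 + 9/196 = 10201/196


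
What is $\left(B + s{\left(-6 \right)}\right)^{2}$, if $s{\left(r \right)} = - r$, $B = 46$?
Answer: $2704$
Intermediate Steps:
$\left(B + s{\left(-6 \right)}\right)^{2} = \left(46 - -6\right)^{2} = \left(46 + 6\right)^{2} = 52^{2} = 2704$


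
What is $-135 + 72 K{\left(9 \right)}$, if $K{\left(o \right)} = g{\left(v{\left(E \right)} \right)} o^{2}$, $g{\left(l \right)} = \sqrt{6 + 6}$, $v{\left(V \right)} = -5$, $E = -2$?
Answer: $-135 + 11664 \sqrt{3} \approx 20068.0$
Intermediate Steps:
$g{\left(l \right)} = 2 \sqrt{3}$ ($g{\left(l \right)} = \sqrt{12} = 2 \sqrt{3}$)
$K{\left(o \right)} = 2 \sqrt{3} o^{2}$
$-135 + 72 K{\left(9 \right)} = -135 + 72 \cdot 2 \sqrt{3} \cdot 9^{2} = -135 + 72 \cdot 2 \sqrt{3} \cdot 81 = -135 + 72 \cdot 162 \sqrt{3} = -135 + 11664 \sqrt{3}$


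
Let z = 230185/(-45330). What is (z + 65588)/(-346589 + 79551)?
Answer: -594574771/2420966508 ≈ -0.24559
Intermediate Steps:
z = -46037/9066 (z = 230185*(-1/45330) = -46037/9066 ≈ -5.0780)
(z + 65588)/(-346589 + 79551) = (-46037/9066 + 65588)/(-346589 + 79551) = (594574771/9066)/(-267038) = (594574771/9066)*(-1/267038) = -594574771/2420966508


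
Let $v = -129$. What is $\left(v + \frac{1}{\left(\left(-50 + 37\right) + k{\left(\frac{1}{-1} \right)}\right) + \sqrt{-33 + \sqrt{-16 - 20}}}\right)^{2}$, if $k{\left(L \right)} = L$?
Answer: $\left(129 - \frac{1}{-14 + \sqrt{-33 + 6 i}}\right)^{2} \approx 16657.0 + 6.93 i$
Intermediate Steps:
$\left(v + \frac{1}{\left(\left(-50 + 37\right) + k{\left(\frac{1}{-1} \right)}\right) + \sqrt{-33 + \sqrt{-16 - 20}}}\right)^{2} = \left(-129 + \frac{1}{\left(\left(-50 + 37\right) + \frac{1}{-1}\right) + \sqrt{-33 + \sqrt{-16 - 20}}}\right)^{2} = \left(-129 + \frac{1}{\left(-13 - 1\right) + \sqrt{-33 + \sqrt{-36}}}\right)^{2} = \left(-129 + \frac{1}{-14 + \sqrt{-33 + 6 i}}\right)^{2}$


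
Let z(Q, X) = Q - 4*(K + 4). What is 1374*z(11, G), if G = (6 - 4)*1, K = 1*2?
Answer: -17862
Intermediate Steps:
K = 2
G = 2 (G = 2*1 = 2)
z(Q, X) = -24 + Q (z(Q, X) = Q - 4*(2 + 4) = Q - 4*6 = Q - 24 = -24 + Q)
1374*z(11, G) = 1374*(-24 + 11) = 1374*(-13) = -17862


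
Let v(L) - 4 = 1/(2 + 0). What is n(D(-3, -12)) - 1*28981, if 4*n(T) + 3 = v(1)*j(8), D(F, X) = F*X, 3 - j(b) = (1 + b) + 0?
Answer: -57977/2 ≈ -28989.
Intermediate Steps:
j(b) = 2 - b (j(b) = 3 - ((1 + b) + 0) = 3 - (1 + b) = 3 + (-1 - b) = 2 - b)
v(L) = 9/2 (v(L) = 4 + 1/(2 + 0) = 4 + 1/2 = 4 + ½ = 9/2)
n(T) = -15/2 (n(T) = -¾ + (9*(2 - 1*8)/2)/4 = -¾ + (9*(2 - 8)/2)/4 = -¾ + ((9/2)*(-6))/4 = -¾ + (¼)*(-27) = -¾ - 27/4 = -15/2)
n(D(-3, -12)) - 1*28981 = -15/2 - 1*28981 = -15/2 - 28981 = -57977/2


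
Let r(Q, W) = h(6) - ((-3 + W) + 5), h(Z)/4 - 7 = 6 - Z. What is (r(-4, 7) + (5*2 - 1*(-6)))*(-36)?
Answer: -1260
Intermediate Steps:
h(Z) = 52 - 4*Z (h(Z) = 28 + 4*(6 - Z) = 28 + (24 - 4*Z) = 52 - 4*Z)
r(Q, W) = 26 - W (r(Q, W) = (52 - 4*6) - ((-3 + W) + 5) = (52 - 24) - (2 + W) = 28 + (-2 - W) = 26 - W)
(r(-4, 7) + (5*2 - 1*(-6)))*(-36) = ((26 - 1*7) + (5*2 - 1*(-6)))*(-36) = ((26 - 7) + (10 + 6))*(-36) = (19 + 16)*(-36) = 35*(-36) = -1260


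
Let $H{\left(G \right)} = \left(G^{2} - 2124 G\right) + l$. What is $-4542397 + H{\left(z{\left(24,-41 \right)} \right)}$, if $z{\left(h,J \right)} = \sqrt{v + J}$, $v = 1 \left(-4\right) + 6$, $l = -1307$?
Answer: $-4543743 - 2124 i \sqrt{39} \approx -4.5437 \cdot 10^{6} - 13264.0 i$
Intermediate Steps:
$v = 2$ ($v = -4 + 6 = 2$)
$z{\left(h,J \right)} = \sqrt{2 + J}$
$H{\left(G \right)} = -1307 + G^{2} - 2124 G$ ($H{\left(G \right)} = \left(G^{2} - 2124 G\right) - 1307 = -1307 + G^{2} - 2124 G$)
$-4542397 + H{\left(z{\left(24,-41 \right)} \right)} = -4542397 - \left(1307 + 39 + 2124 \sqrt{2 - 41}\right) = -4542397 - \left(1307 + 39 + 2124 i \sqrt{39}\right) = -4542397 - \left(1346 + 2124 i \sqrt{39}\right) = -4543743 - 2124 i \sqrt{39}$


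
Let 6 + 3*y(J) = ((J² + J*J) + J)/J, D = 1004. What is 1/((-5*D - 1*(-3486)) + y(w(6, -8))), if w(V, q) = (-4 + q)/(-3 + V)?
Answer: -3/4615 ≈ -0.00065005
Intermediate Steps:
w(V, q) = (-4 + q)/(-3 + V)
y(J) = -2 + (J + 2*J²)/(3*J) (y(J) = -2 + (((J² + J*J) + J)/J)/3 = -2 + (((J² + J²) + J)/J)/3 = -2 + ((2*J² + J)/J)/3 = -2 + ((J + 2*J²)/J)/3 = -2 + (J + 2*J²)/(3*J))
1/((-5*D - 1*(-3486)) + y(w(6, -8))) = 1/((-5*1004 - 1*(-3486)) + (-5/3 + 2*((-4 - 8)/(-3 + 6))/3)) = 1/((-5020 + 3486) + (-5/3 + 2*(-12/3)/3)) = 1/(-1534 + (-5/3 + 2*((⅓)*(-12))/3)) = 1/(-1534 + (-5/3 + (⅔)*(-4))) = 1/(-1534 + (-5/3 - 8/3)) = 1/(-1534 - 13/3) = 1/(-4615/3) = -3/4615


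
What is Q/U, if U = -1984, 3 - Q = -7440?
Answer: -7443/1984 ≈ -3.7515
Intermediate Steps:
Q = 7443 (Q = 3 - 1*(-7440) = 3 + 7440 = 7443)
Q/U = 7443/(-1984) = 7443*(-1/1984) = -7443/1984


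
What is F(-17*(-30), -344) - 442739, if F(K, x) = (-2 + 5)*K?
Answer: -441209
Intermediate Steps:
F(K, x) = 3*K
F(-17*(-30), -344) - 442739 = 3*(-17*(-30)) - 442739 = 3*510 - 442739 = 1530 - 442739 = -441209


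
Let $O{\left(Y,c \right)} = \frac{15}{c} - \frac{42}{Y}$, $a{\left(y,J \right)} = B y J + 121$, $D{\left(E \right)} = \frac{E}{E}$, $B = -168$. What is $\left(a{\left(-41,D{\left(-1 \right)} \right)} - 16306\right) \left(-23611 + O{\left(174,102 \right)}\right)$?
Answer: $\frac{216439171083}{986} \approx 2.1951 \cdot 10^{8}$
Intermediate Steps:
$D{\left(E \right)} = 1$
$a{\left(y,J \right)} = 121 - 168 J y$ ($a{\left(y,J \right)} = - 168 y J + 121 = - 168 J y + 121 = 121 - 168 J y$)
$O{\left(Y,c \right)} = - \frac{42}{Y} + \frac{15}{c}$
$\left(a{\left(-41,D{\left(-1 \right)} \right)} - 16306\right) \left(-23611 + O{\left(174,102 \right)}\right) = \left(\left(121 - 168 \left(-41\right)\right) - 16306\right) \left(-23611 + \left(- \frac{42}{174} + \frac{15}{102}\right)\right) = \left(\left(121 + 6888\right) - 16306\right) \left(-23611 + \left(\left(-42\right) \frac{1}{174} + 15 \cdot \frac{1}{102}\right)\right) = \left(7009 - 16306\right) \left(-23611 + \left(- \frac{7}{29} + \frac{5}{34}\right)\right) = - 9297 \left(-23611 - \frac{93}{986}\right) = \left(-9297\right) \left(- \frac{23280539}{986}\right) = \frac{216439171083}{986}$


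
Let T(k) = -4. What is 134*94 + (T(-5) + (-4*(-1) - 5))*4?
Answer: 12576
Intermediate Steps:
134*94 + (T(-5) + (-4*(-1) - 5))*4 = 134*94 + (-4 + (-4*(-1) - 5))*4 = 12596 + (-4 + (4 - 5))*4 = 12596 + (-4 - 1)*4 = 12596 - 5*4 = 12596 - 20 = 12576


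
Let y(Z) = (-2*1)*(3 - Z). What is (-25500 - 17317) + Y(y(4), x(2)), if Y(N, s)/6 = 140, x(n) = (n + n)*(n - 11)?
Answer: -41977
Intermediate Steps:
x(n) = 2*n*(-11 + n) (x(n) = (2*n)*(-11 + n) = 2*n*(-11 + n))
y(Z) = -6 + 2*Z (y(Z) = -2*(3 - Z) = -6 + 2*Z)
Y(N, s) = 840 (Y(N, s) = 6*140 = 840)
(-25500 - 17317) + Y(y(4), x(2)) = (-25500 - 17317) + 840 = -42817 + 840 = -41977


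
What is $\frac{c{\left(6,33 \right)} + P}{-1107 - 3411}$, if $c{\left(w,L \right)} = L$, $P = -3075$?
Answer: $\frac{169}{251} \approx 0.67331$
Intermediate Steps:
$\frac{c{\left(6,33 \right)} + P}{-1107 - 3411} = \frac{33 - 3075}{-1107 - 3411} = - \frac{3042}{-4518} = \left(-3042\right) \left(- \frac{1}{4518}\right) = \frac{169}{251}$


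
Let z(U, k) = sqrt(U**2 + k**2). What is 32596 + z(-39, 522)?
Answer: 32596 + 3*sqrt(30445) ≈ 33119.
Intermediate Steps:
32596 + z(-39, 522) = 32596 + sqrt((-39)**2 + 522**2) = 32596 + sqrt(1521 + 272484) = 32596 + sqrt(274005) = 32596 + 3*sqrt(30445)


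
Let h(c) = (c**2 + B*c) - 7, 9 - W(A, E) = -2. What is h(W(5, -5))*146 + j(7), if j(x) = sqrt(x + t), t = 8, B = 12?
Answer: 35916 + sqrt(15) ≈ 35920.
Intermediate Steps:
W(A, E) = 11 (W(A, E) = 9 - 1*(-2) = 9 + 2 = 11)
j(x) = sqrt(8 + x) (j(x) = sqrt(x + 8) = sqrt(8 + x))
h(c) = -7 + c**2 + 12*c (h(c) = (c**2 + 12*c) - 7 = -7 + c**2 + 12*c)
h(W(5, -5))*146 + j(7) = (-7 + 11**2 + 12*11)*146 + sqrt(8 + 7) = (-7 + 121 + 132)*146 + sqrt(15) = 246*146 + sqrt(15) = 35916 + sqrt(15)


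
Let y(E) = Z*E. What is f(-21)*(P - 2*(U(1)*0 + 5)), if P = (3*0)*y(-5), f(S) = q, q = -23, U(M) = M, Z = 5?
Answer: 230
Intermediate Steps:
y(E) = 5*E
f(S) = -23
P = 0 (P = (3*0)*(5*(-5)) = 0*(-25) = 0)
f(-21)*(P - 2*(U(1)*0 + 5)) = -23*(0 - 2*(1*0 + 5)) = -23*(0 - 2*(0 + 5)) = -23*(0 - 2*5) = -23*(0 - 10) = -23*(-10) = 230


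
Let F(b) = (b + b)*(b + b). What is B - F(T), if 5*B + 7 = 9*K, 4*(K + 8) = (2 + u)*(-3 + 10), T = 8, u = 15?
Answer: -873/4 ≈ -218.25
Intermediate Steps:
K = 87/4 (K = -8 + ((2 + 15)*(-3 + 10))/4 = -8 + (17*7)/4 = -8 + (1/4)*119 = -8 + 119/4 = 87/4 ≈ 21.750)
F(b) = 4*b**2 (F(b) = (2*b)*(2*b) = 4*b**2)
B = 151/4 (B = -7/5 + (9*(87/4))/5 = -7/5 + (1/5)*(783/4) = -7/5 + 783/20 = 151/4 ≈ 37.750)
B - F(T) = 151/4 - 4*8**2 = 151/4 - 4*64 = 151/4 - 1*256 = 151/4 - 256 = -873/4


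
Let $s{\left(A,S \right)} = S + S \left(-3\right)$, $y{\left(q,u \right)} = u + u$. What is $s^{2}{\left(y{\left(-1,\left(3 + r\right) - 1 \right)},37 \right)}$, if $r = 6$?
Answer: $5476$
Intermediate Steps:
$y{\left(q,u \right)} = 2 u$
$s{\left(A,S \right)} = - 2 S$ ($s{\left(A,S \right)} = S - 3 S = - 2 S$)
$s^{2}{\left(y{\left(-1,\left(3 + r\right) - 1 \right)},37 \right)} = \left(\left(-2\right) 37\right)^{2} = \left(-74\right)^{2} = 5476$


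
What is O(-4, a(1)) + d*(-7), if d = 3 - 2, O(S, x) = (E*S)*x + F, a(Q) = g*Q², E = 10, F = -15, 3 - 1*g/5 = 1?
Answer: -422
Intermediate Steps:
g = 10 (g = 15 - 5*1 = 15 - 5 = 10)
a(Q) = 10*Q²
O(S, x) = -15 + 10*S*x (O(S, x) = (10*S)*x - 15 = 10*S*x - 15 = -15 + 10*S*x)
d = 1
O(-4, a(1)) + d*(-7) = (-15 + 10*(-4)*(10*1²)) + 1*(-7) = (-15 + 10*(-4)*(10*1)) - 7 = (-15 + 10*(-4)*10) - 7 = (-15 - 400) - 7 = -415 - 7 = -422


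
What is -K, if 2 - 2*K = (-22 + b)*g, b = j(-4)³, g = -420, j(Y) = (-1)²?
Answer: 4409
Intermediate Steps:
j(Y) = 1
b = 1 (b = 1³ = 1)
K = -4409 (K = 1 - (-22 + 1)*(-420)/2 = 1 - (-21)*(-420)/2 = 1 - ½*8820 = 1 - 4410 = -4409)
-K = -1*(-4409) = 4409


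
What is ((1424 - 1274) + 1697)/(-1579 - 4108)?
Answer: -1847/5687 ≈ -0.32478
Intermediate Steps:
((1424 - 1274) + 1697)/(-1579 - 4108) = (150 + 1697)/(-5687) = 1847*(-1/5687) = -1847/5687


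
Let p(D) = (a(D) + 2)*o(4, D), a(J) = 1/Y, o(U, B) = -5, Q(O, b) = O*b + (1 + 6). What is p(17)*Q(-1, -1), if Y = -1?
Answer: -40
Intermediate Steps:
Q(O, b) = 7 + O*b (Q(O, b) = O*b + 7 = 7 + O*b)
a(J) = -1 (a(J) = 1/(-1) = -1)
p(D) = -5 (p(D) = (-1 + 2)*(-5) = 1*(-5) = -5)
p(17)*Q(-1, -1) = -5*(7 - 1*(-1)) = -5*(7 + 1) = -5*8 = -40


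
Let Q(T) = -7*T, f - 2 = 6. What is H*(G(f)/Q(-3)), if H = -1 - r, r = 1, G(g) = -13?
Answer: 26/21 ≈ 1.2381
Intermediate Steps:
f = 8 (f = 2 + 6 = 8)
H = -2 (H = -1 - 1*1 = -1 - 1 = -2)
H*(G(f)/Q(-3)) = -(-26)/((-7*(-3))) = -(-26)/21 = -2*(-13/21) = 26/21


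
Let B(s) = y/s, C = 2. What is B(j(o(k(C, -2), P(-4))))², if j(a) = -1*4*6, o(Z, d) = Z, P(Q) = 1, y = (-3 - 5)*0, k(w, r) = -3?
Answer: 0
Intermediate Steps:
y = 0 (y = -8*0 = 0)
j(a) = -24 (j(a) = -4*6 = -24)
B(s) = 0 (B(s) = 0/s = 0)
B(j(o(k(C, -2), P(-4))))² = 0² = 0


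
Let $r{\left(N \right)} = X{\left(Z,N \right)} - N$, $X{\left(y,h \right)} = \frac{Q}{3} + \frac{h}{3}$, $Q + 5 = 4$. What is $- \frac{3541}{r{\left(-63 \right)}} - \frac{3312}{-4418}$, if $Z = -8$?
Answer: $- \frac{23259207}{276125} \approx -84.234$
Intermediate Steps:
$Q = -1$ ($Q = -5 + 4 = -1$)
$X{\left(y,h \right)} = - \frac{1}{3} + \frac{h}{3}$
$r{\left(N \right)} = - \frac{1}{3} - \frac{2 N}{3}$ ($r{\left(N \right)} = \left(- \frac{1}{3} + \frac{N}{3}\right) - N = - \frac{1}{3} - \frac{2 N}{3}$)
$- \frac{3541}{r{\left(-63 \right)}} - \frac{3312}{-4418} = - \frac{3541}{- \frac{1}{3} - -42} - \frac{3312}{-4418} = - \frac{3541}{- \frac{1}{3} + 42} - - \frac{1656}{2209} = - \frac{3541}{\frac{125}{3}} + \frac{1656}{2209} = \left(-3541\right) \frac{3}{125} + \frac{1656}{2209} = - \frac{10623}{125} + \frac{1656}{2209} = - \frac{23259207}{276125}$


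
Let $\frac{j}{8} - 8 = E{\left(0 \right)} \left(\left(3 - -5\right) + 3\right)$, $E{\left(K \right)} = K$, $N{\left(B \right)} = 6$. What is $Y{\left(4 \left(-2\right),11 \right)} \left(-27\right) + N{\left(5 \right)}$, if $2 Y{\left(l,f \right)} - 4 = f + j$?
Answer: $- \frac{2121}{2} \approx -1060.5$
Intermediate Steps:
$j = 64$ ($j = 64 + 8 \cdot 0 \left(\left(3 - -5\right) + 3\right) = 64 + 8 \cdot 0 \left(\left(3 + 5\right) + 3\right) = 64 + 8 \cdot 0 \left(8 + 3\right) = 64 + 8 \cdot 0 \cdot 11 = 64 + 8 \cdot 0 = 64 + 0 = 64$)
$Y{\left(l,f \right)} = 34 + \frac{f}{2}$ ($Y{\left(l,f \right)} = 2 + \frac{f + 64}{2} = 2 + \frac{64 + f}{2} = 2 + \left(32 + \frac{f}{2}\right) = 34 + \frac{f}{2}$)
$Y{\left(4 \left(-2\right),11 \right)} \left(-27\right) + N{\left(5 \right)} = \left(34 + \frac{1}{2} \cdot 11\right) \left(-27\right) + 6 = \left(34 + \frac{11}{2}\right) \left(-27\right) + 6 = \frac{79}{2} \left(-27\right) + 6 = - \frac{2133}{2} + 6 = - \frac{2121}{2}$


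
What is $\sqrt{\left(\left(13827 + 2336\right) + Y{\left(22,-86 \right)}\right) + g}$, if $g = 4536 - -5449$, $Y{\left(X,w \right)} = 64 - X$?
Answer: $3 \sqrt{2910} \approx 161.83$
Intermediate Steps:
$g = 9985$ ($g = 4536 + 5449 = 9985$)
$\sqrt{\left(\left(13827 + 2336\right) + Y{\left(22,-86 \right)}\right) + g} = \sqrt{\left(\left(13827 + 2336\right) + \left(64 - 22\right)\right) + 9985} = \sqrt{\left(16163 + \left(64 - 22\right)\right) + 9985} = \sqrt{\left(16163 + 42\right) + 9985} = \sqrt{16205 + 9985} = \sqrt{26190} = 3 \sqrt{2910}$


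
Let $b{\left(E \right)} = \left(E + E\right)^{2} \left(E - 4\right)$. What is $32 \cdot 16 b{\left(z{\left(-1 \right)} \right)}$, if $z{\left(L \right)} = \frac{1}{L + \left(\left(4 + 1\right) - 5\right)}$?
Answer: $-10240$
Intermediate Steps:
$z{\left(L \right)} = \frac{1}{L}$ ($z{\left(L \right)} = \frac{1}{L + \left(5 - 5\right)} = \frac{1}{L + 0} = \frac{1}{L}$)
$b{\left(E \right)} = 4 E^{2} \left(-4 + E\right)$ ($b{\left(E \right)} = \left(2 E\right)^{2} \left(-4 + E\right) = 4 E^{2} \left(-4 + E\right)$)
$32 \cdot 16 b{\left(z{\left(-1 \right)} \right)} = 32 \cdot 16 \cdot 4 \left(\frac{1}{-1}\right)^{2} \left(-4 + \frac{1}{-1}\right) = 512 \cdot 4 \left(-1\right)^{2} \left(-4 - 1\right) = 512 \cdot 4 \cdot 1 \left(-5\right) = 512 \left(-20\right) = -10240$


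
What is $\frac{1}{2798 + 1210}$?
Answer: $\frac{1}{4008} \approx 0.0002495$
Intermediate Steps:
$\frac{1}{2798 + 1210} = \frac{1}{4008}$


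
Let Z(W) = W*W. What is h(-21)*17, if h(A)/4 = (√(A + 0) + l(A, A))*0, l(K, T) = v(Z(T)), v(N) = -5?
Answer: 0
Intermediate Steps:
Z(W) = W²
l(K, T) = -5
h(A) = 0 (h(A) = 4*((√(A + 0) - 5)*0) = 4*((√A - 5)*0) = 4*((-5 + √A)*0) = 4*0 = 0)
h(-21)*17 = 0*17 = 0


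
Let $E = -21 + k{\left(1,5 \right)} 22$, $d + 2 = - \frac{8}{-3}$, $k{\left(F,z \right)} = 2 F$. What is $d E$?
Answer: $\frac{46}{3} \approx 15.333$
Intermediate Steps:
$d = \frac{2}{3}$ ($d = -2 - \frac{8}{-3} = -2 - - \frac{8}{3} = -2 + \frac{8}{3} = \frac{2}{3} \approx 0.66667$)
$E = 23$ ($E = -21 + 2 \cdot 1 \cdot 22 = -21 + 2 \cdot 22 = -21 + 44 = 23$)
$d E = \frac{2}{3} \cdot 23 = \frac{46}{3}$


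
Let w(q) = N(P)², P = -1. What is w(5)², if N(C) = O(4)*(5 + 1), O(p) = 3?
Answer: 104976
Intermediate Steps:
N(C) = 18 (N(C) = 3*(5 + 1) = 3*6 = 18)
w(q) = 324 (w(q) = 18² = 324)
w(5)² = 324² = 104976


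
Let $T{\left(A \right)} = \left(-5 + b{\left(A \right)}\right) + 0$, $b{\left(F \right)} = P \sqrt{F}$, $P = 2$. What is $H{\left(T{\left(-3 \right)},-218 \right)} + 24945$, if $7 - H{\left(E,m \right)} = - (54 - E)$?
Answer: $25011 - 2 i \sqrt{3} \approx 25011.0 - 3.4641 i$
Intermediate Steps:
$b{\left(F \right)} = 2 \sqrt{F}$
$T{\left(A \right)} = -5 + 2 \sqrt{A}$ ($T{\left(A \right)} = \left(-5 + 2 \sqrt{A}\right) + 0 = -5 + 2 \sqrt{A}$)
$H{\left(E,m \right)} = 61 - E$ ($H{\left(E,m \right)} = 7 - - (54 - E) = 7 - \left(-54 + E\right) = 61 - E$)
$H{\left(T{\left(-3 \right)},-218 \right)} + 24945 = \left(61 - \left(-5 + 2 \sqrt{-3}\right)\right) + 24945 = \left(61 - \left(-5 + 2 i \sqrt{3}\right)\right) + 24945 = \left(61 + \left(5 - 2 i \sqrt{3}\right)\right) + 24945 = \left(66 - 2 i \sqrt{3}\right) + 24945 = 25011 - 2 i \sqrt{3}$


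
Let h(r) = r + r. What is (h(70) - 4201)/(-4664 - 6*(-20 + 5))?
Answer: 4061/4574 ≈ 0.88784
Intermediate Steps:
h(r) = 2*r
(h(70) - 4201)/(-4664 - 6*(-20 + 5)) = (2*70 - 4201)/(-4664 - 6*(-20 + 5)) = (140 - 4201)/(-4664 - 6*(-15)) = -4061/(-4664 + 90) = -4061/(-4574) = -4061*(-1/4574) = 4061/4574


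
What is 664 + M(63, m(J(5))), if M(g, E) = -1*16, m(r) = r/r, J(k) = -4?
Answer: 648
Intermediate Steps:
m(r) = 1
M(g, E) = -16
664 + M(63, m(J(5))) = 664 - 16 = 648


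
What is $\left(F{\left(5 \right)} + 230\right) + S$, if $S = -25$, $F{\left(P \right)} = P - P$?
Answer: $205$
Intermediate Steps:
$F{\left(P \right)} = 0$
$\left(F{\left(5 \right)} + 230\right) + S = \left(0 + 230\right) - 25 = 230 - 25 = 205$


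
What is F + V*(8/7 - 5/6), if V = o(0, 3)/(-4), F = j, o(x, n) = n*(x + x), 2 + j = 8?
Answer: 6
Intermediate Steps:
j = 6 (j = -2 + 8 = 6)
o(x, n) = 2*n*x (o(x, n) = n*(2*x) = 2*n*x)
F = 6
V = 0 (V = (2*3*0)/(-4) = 0*(-1/4) = 0)
F + V*(8/7 - 5/6) = 6 + 0*(8/7 - 5/6) = 6 + 0*(13/42) = 6 + 0 = 6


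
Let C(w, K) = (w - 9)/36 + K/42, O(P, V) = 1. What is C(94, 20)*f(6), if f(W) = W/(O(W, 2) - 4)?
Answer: -715/126 ≈ -5.6746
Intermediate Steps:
C(w, K) = -¼ + w/36 + K/42 (C(w, K) = (-9 + w)*(1/36) + K*(1/42) = (-¼ + w/36) + K/42 = -¼ + w/36 + K/42)
f(W) = -W/3 (f(W) = W/(1 - 4) = W/(-3) = -W/3)
C(94, 20)*f(6) = (-¼ + (1/36)*94 + (1/42)*20)*(-⅓*6) = (-¼ + 47/18 + 10/21)*(-2) = (715/252)*(-2) = -715/126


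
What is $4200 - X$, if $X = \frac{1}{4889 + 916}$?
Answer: $\frac{24380999}{5805} \approx 4200.0$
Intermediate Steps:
$X = \frac{1}{5805} \approx 0.00017227$
$4200 - X = 4200 - \frac{1}{5805} = \frac{24380999}{5805}$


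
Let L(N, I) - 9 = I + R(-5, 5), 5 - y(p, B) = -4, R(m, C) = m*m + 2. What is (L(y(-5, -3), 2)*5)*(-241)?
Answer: -45790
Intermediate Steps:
R(m, C) = 2 + m**2 (R(m, C) = m**2 + 2 = 2 + m**2)
y(p, B) = 9 (y(p, B) = 5 - 1*(-4) = 5 + 4 = 9)
L(N, I) = 36 + I (L(N, I) = 9 + (I + (2 + (-5)**2)) = 9 + (I + (2 + 25)) = 9 + (I + 27) = 9 + (27 + I) = 36 + I)
(L(y(-5, -3), 2)*5)*(-241) = ((36 + 2)*5)*(-241) = (38*5)*(-241) = 190*(-241) = -45790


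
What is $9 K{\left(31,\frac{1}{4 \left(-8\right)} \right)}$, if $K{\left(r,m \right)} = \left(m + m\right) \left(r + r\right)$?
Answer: $- \frac{279}{8} \approx -34.875$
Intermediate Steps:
$K{\left(r,m \right)} = 4 m r$ ($K{\left(r,m \right)} = 2 m 2 r = 4 m r$)
$9 K{\left(31,\frac{1}{4 \left(-8\right)} \right)} = 9 \cdot 4 \frac{1}{4 \left(-8\right)} 31 = 9 \cdot 4 \frac{1}{-32} \cdot 31 = 9 \cdot 4 \left(- \frac{1}{32}\right) 31 = 9 \left(- \frac{31}{8}\right) = - \frac{279}{8}$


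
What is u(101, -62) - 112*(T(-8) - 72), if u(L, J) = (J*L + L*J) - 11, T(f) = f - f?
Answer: -4471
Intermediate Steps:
T(f) = 0
u(L, J) = -11 + 2*J*L (u(L, J) = (J*L + J*L) - 11 = 2*J*L - 11 = -11 + 2*J*L)
u(101, -62) - 112*(T(-8) - 72) = (-11 + 2*(-62)*101) - 112*(0 - 72) = (-11 - 12524) - 112*(-72) = -12535 + 8064 = -4471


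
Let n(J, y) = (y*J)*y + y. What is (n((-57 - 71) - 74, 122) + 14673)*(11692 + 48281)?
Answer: -179425602129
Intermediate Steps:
n(J, y) = y + J*y² (n(J, y) = (J*y)*y + y = J*y² + y = y + J*y²)
(n((-57 - 71) - 74, 122) + 14673)*(11692 + 48281) = (122*(1 + ((-57 - 71) - 74)*122) + 14673)*(11692 + 48281) = (122*(1 + (-128 - 74)*122) + 14673)*59973 = (122*(1 - 202*122) + 14673)*59973 = (122*(1 - 24644) + 14673)*59973 = (122*(-24643) + 14673)*59973 = (-3006446 + 14673)*59973 = -2991773*59973 = -179425602129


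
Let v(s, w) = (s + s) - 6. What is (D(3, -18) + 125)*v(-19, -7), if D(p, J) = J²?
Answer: -19756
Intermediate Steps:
v(s, w) = -6 + 2*s (v(s, w) = 2*s - 6 = -6 + 2*s)
(D(3, -18) + 125)*v(-19, -7) = ((-18)² + 125)*(-6 + 2*(-19)) = (324 + 125)*(-6 - 38) = 449*(-44) = -19756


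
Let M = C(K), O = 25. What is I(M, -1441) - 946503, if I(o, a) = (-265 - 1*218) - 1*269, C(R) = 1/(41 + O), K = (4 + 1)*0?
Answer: -947255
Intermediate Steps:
K = 0 (K = 5*0 = 0)
C(R) = 1/66 (C(R) = 1/(41 + 25) = 1/66)
M = 1/66 ≈ 0.015152
I(o, a) = -752 (I(o, a) = (-265 - 218) - 269 = -483 - 269 = -752)
I(M, -1441) - 946503 = -752 - 946503 = -947255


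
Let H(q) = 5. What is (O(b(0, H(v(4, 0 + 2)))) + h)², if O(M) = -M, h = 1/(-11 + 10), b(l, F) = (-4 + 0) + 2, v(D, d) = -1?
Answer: 1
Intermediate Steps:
b(l, F) = -2 (b(l, F) = -4 + 2 = -2)
h = -1 (h = 1/(-1) = -1)
(O(b(0, H(v(4, 0 + 2)))) + h)² = (-1*(-2) - 1)² = (2 - 1)² = 1² = 1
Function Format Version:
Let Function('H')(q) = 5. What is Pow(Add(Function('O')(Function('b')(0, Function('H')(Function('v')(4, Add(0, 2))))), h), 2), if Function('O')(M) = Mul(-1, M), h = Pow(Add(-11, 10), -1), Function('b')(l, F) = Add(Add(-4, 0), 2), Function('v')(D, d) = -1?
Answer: 1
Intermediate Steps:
Function('b')(l, F) = -2 (Function('b')(l, F) = Add(-4, 2) = -2)
h = -1 (h = Pow(-1, -1) = -1)
Pow(Add(Function('O')(Function('b')(0, Function('H')(Function('v')(4, Add(0, 2))))), h), 2) = Pow(Add(Mul(-1, -2), -1), 2) = Pow(Add(2, -1), 2) = Pow(1, 2) = 1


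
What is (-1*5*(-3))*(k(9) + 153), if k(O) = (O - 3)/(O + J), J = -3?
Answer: 2310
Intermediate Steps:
k(O) = 1 (k(O) = (O - 3)/(O - 3) = (-3 + O)/(-3 + O) = 1)
(-1*5*(-3))*(k(9) + 153) = (-1*5*(-3))*(1 + 153) = -5*(-3)*154 = 15*154 = 2310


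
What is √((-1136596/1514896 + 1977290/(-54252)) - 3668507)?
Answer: I*√2688737679802476103288487/856105602 ≈ 1915.3*I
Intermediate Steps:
√((-1136596/1514896 + 1977290/(-54252)) - 3668507) = √((-1136596*1/1514896 + 1977290*(-1/54252)) - 3668507) = √((-284149/378724 - 988645/27126) - 3668507) = √(-191065707377/5136633612 - 3668507) = √(-18843967427764661/5136633612) = I*√2688737679802476103288487/856105602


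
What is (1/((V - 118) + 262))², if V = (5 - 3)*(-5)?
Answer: 1/17956 ≈ 5.5692e-5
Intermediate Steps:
V = -10 (V = 2*(-5) = -10)
(1/((V - 118) + 262))² = (1/((-10 - 118) + 262))² = (1/(-128 + 262))² = (1/134)² = 1/17956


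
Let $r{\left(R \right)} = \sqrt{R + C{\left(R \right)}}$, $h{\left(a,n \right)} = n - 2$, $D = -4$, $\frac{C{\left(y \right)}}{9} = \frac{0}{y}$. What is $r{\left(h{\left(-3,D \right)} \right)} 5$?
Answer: $5 i \sqrt{6} \approx 12.247 i$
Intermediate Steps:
$C{\left(y \right)} = 0$ ($C{\left(y \right)} = 9 \frac{0}{y} = 9 \cdot 0 = 0$)
$h{\left(a,n \right)} = -2 + n$ ($h{\left(a,n \right)} = n - 2 = -2 + n$)
$r{\left(R \right)} = \sqrt{R}$ ($r{\left(R \right)} = \sqrt{R + 0} = \sqrt{R}$)
$r{\left(h{\left(-3,D \right)} \right)} 5 = \sqrt{-2 - 4} \cdot 5 = \sqrt{-6} \cdot 5 = i \sqrt{6} \cdot 5 = 5 i \sqrt{6}$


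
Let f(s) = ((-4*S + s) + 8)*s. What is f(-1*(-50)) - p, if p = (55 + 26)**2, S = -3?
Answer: -3061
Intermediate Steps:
f(s) = s*(20 + s) (f(s) = ((-4*(-3) + s) + 8)*s = ((12 + s) + 8)*s = (20 + s)*s = s*(20 + s))
p = 6561 (p = 81**2 = 6561)
f(-1*(-50)) - p = (-1*(-50))*(20 - 1*(-50)) - 1*6561 = 50*(20 + 50) - 6561 = 50*70 - 6561 = 3500 - 6561 = -3061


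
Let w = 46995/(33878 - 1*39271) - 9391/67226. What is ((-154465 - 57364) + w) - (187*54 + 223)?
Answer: -80543652000233/362549818 ≈ -2.2216e+5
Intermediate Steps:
w = -3209931533/362549818 (w = 46995/(33878 - 39271) - 9391*1/67226 = 46995/(-5393) - 9391/67226 = 46995*(-1/5393) - 9391/67226 = -46995/5393 - 9391/67226 = -3209931533/362549818 ≈ -8.8538)
((-154465 - 57364) + w) - (187*54 + 223) = ((-154465 - 57364) - 3209931533/362549818) - (187*54 + 223) = (-211829 - 3209931533/362549818) - (10098 + 223) = -76801775328655/362549818 - 1*10321 = -76801775328655/362549818 - 10321 = -80543652000233/362549818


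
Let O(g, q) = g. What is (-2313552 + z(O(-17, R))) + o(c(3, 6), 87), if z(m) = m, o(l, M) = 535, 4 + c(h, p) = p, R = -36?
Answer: -2313034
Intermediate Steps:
c(h, p) = -4 + p
(-2313552 + z(O(-17, R))) + o(c(3, 6), 87) = (-2313552 - 17) + 535 = -2313569 + 535 = -2313034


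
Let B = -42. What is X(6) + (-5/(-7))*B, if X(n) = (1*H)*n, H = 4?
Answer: -6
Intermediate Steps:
X(n) = 4*n (X(n) = (1*4)*n = 4*n)
X(6) + (-5/(-7))*B = 4*6 - 5/(-7)*(-42) = 24 - 5*(-1/7)*(-42) = 24 + (5/7)*(-42) = 24 - 30 = -6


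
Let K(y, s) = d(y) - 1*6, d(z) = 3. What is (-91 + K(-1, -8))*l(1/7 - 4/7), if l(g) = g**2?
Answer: -846/49 ≈ -17.265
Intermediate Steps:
K(y, s) = -3 (K(y, s) = 3 - 1*6 = 3 - 6 = -3)
(-91 + K(-1, -8))*l(1/7 - 4/7) = (-91 - 3)*(1/7 - 4/7)**2 = -94*(1*(1/7) - 4*1/7)**2 = -94*(1/7 - 4/7)**2 = -94*(-3/7)**2 = -94*9/49 = -846/49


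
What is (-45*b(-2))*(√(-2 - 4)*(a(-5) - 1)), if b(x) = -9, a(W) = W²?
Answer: 9720*I*√6 ≈ 23809.0*I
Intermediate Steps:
(-45*b(-2))*(√(-2 - 4)*(a(-5) - 1)) = (-45*(-9))*(√(-2 - 4)*((-5)² - 1)) = 405*(√(-6)*(25 - 1)) = 405*((I*√6)*24) = 405*(24*I*√6) = 9720*I*√6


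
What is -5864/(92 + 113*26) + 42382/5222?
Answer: 24448913/3955665 ≈ 6.1807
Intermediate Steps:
-5864/(92 + 113*26) + 42382/5222 = -5864/(92 + 2938) + 42382*(1/5222) = -5864/3030 + 21191/2611 = -5864*1/3030 + 21191/2611 = -2932/1515 + 21191/2611 = 24448913/3955665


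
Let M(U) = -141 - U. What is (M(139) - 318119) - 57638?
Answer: -376037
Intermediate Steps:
(M(139) - 318119) - 57638 = ((-141 - 1*139) - 318119) - 57638 = ((-141 - 139) - 318119) - 57638 = (-280 - 318119) - 57638 = -318399 - 57638 = -376037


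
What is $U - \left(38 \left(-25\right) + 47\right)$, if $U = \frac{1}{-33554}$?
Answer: $\frac{30299261}{33554} \approx 903.0$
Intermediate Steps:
$U = - \frac{1}{33554} \approx -2.9803 \cdot 10^{-5}$
$U - \left(38 \left(-25\right) + 47\right) = - \frac{1}{33554} - \left(38 \left(-25\right) + 47\right) = - \frac{1}{33554} - \left(-950 + 47\right) = - \frac{1}{33554} - -903 = - \frac{1}{33554} + 903 = \frac{30299261}{33554}$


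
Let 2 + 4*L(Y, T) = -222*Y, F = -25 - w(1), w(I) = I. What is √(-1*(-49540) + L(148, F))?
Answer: √165302/2 ≈ 203.29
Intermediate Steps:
F = -26 (F = -25 - 1*1 = -25 - 1 = -26)
L(Y, T) = -½ - 111*Y/2 (L(Y, T) = -½ + (-222*Y)/4 = -½ - 111*Y/2)
√(-1*(-49540) + L(148, F)) = √(-1*(-49540) + (-½ - 111/2*148)) = √(49540 + (-½ - 8214)) = √(49540 - 16429/2) = √(82651/2) = √165302/2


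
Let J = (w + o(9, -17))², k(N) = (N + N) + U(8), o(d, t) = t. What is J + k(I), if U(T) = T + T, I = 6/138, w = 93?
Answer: 133218/23 ≈ 5792.1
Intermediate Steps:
I = 1/23 (I = 6*(1/138) = 1/23 ≈ 0.043478)
U(T) = 2*T
k(N) = 16 + 2*N (k(N) = (N + N) + 2*8 = 2*N + 16 = 16 + 2*N)
J = 5776 (J = (93 - 17)² = 76² = 5776)
J + k(I) = 5776 + (16 + 2*(1/23)) = 5776 + (16 + 2/23) = 5776 + 370/23 = 133218/23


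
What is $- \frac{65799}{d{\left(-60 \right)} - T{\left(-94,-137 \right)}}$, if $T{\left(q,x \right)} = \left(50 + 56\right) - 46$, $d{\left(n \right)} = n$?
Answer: $\frac{21933}{40} \approx 548.33$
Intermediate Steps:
$T{\left(q,x \right)} = 60$ ($T{\left(q,x \right)} = 106 - 46 = 60$)
$- \frac{65799}{d{\left(-60 \right)} - T{\left(-94,-137 \right)}} = - \frac{65799}{-60 - 60} = - \frac{65799}{-120} = \left(-65799\right) \left(- \frac{1}{120}\right) = \frac{21933}{40}$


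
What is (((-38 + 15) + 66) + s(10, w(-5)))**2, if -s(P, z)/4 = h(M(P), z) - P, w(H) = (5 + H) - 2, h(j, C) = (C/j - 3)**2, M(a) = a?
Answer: 1104601/625 ≈ 1767.4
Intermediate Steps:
h(j, C) = (-3 + C/j)**2
w(H) = 3 + H
s(P, z) = 4*P - 4*(z - 3*P)**2/P**2 (s(P, z) = -4*((z - 3*P)**2/P**2 - P) = -4*(-P + (z - 3*P)**2/P**2) = 4*P - 4*(z - 3*P)**2/P**2)
(((-38 + 15) + 66) + s(10, w(-5)))**2 = (((-38 + 15) + 66) + (4*10 - 4*(-(3 - 5) + 3*10)**2/10**2))**2 = ((-23 + 66) + (40 - 4*1/100*(-1*(-2) + 30)**2))**2 = (43 + (40 - 4*1/100*(2 + 30)**2))**2 = (43 + (40 - 4*1/100*32**2))**2 = (43 + (40 - 4*1/100*1024))**2 = (43 + (40 - 1024/25))**2 = (43 - 24/25)**2 = (1051/25)**2 = 1104601/625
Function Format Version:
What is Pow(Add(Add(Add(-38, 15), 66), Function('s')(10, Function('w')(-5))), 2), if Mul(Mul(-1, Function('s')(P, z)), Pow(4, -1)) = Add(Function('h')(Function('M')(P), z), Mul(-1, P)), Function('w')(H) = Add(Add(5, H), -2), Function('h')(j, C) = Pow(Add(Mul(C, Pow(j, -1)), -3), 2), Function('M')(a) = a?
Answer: Rational(1104601, 625) ≈ 1767.4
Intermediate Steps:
Function('h')(j, C) = Pow(Add(-3, Mul(C, Pow(j, -1))), 2)
Function('w')(H) = Add(3, H)
Function('s')(P, z) = Add(Mul(4, P), Mul(-4, Pow(P, -2), Pow(Add(z, Mul(-3, P)), 2))) (Function('s')(P, z) = Mul(-4, Add(Mul(Pow(P, -2), Pow(Add(z, Mul(-3, P)), 2)), Mul(-1, P))) = Mul(-4, Add(Mul(-1, P), Mul(Pow(P, -2), Pow(Add(z, Mul(-3, P)), 2)))) = Add(Mul(4, P), Mul(-4, Pow(P, -2), Pow(Add(z, Mul(-3, P)), 2))))
Pow(Add(Add(Add(-38, 15), 66), Function('s')(10, Function('w')(-5))), 2) = Pow(Add(Add(Add(-38, 15), 66), Add(Mul(4, 10), Mul(-4, Pow(10, -2), Pow(Add(Mul(-1, Add(3, -5)), Mul(3, 10)), 2)))), 2) = Pow(Add(Add(-23, 66), Add(40, Mul(-4, Rational(1, 100), Pow(Add(Mul(-1, -2), 30), 2)))), 2) = Pow(Add(43, Add(40, Mul(-4, Rational(1, 100), Pow(Add(2, 30), 2)))), 2) = Pow(Add(43, Add(40, Mul(-4, Rational(1, 100), Pow(32, 2)))), 2) = Pow(Add(43, Add(40, Mul(-4, Rational(1, 100), 1024))), 2) = Pow(Add(43, Add(40, Rational(-1024, 25))), 2) = Pow(Add(43, Rational(-24, 25)), 2) = Pow(Rational(1051, 25), 2) = Rational(1104601, 625)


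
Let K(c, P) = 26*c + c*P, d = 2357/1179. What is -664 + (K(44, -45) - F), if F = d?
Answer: -1770857/1179 ≈ -1502.0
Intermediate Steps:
d = 2357/1179 (d = 2357*(1/1179) = 2357/1179 ≈ 1.9992)
F = 2357/1179 ≈ 1.9992
K(c, P) = 26*c + P*c
-664 + (K(44, -45) - F) = -664 + (44*(26 - 45) - 1*2357/1179) = -664 + (44*(-19) - 2357/1179) = -664 + (-836 - 2357/1179) = -664 - 988001/1179 = -1770857/1179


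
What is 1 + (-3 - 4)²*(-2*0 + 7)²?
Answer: 2402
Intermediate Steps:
1 + (-3 - 4)²*(-2*0 + 7)² = 1 + (-7)²*(0 + 7)² = 1 + 49*7² = 1 + 49*49 = 1 + 2401 = 2402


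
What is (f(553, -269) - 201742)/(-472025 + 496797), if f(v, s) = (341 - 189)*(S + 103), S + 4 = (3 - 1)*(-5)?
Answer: -94107/12386 ≈ -7.5979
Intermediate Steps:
S = -14 (S = -4 + (3 - 1)*(-5) = -4 + 2*(-5) = -4 - 10 = -14)
f(v, s) = 13528 (f(v, s) = (341 - 189)*(-14 + 103) = 152*89 = 13528)
(f(553, -269) - 201742)/(-472025 + 496797) = (13528 - 201742)/(-472025 + 496797) = -188214/24772 = -188214*1/24772 = -94107/12386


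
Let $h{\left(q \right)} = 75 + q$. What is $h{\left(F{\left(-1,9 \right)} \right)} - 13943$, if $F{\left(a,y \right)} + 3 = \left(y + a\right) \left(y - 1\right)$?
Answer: $-13807$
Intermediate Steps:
$F{\left(a,y \right)} = -3 + \left(-1 + y\right) \left(a + y\right)$ ($F{\left(a,y \right)} = -3 + \left(y + a\right) \left(y - 1\right) = -3 + \left(a + y\right) \left(-1 + y\right) = -3 + \left(-1 + y\right) \left(a + y\right)$)
$h{\left(F{\left(-1,9 \right)} \right)} - 13943 = \left(75 - \left(20 - 81\right)\right) - 13943 = \left(75 - -61\right) - 13943 = \left(75 + 61\right) - 13943 = 136 - 13943 = -13807$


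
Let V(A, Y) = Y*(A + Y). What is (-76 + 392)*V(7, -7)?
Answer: 0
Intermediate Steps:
(-76 + 392)*V(7, -7) = (-76 + 392)*(-7*(7 - 7)) = 316*(-7*0) = 316*0 = 0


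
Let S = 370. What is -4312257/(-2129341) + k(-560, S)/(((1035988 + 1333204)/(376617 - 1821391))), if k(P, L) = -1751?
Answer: 2698510940342389/2522408831236 ≈ 1069.8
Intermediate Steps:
-4312257/(-2129341) + k(-560, S)/(((1035988 + 1333204)/(376617 - 1821391))) = -4312257/(-2129341) - 1751*(376617 - 1821391)/(1035988 + 1333204) = -4312257*(-1/2129341) - 1751/(2369192/(-1444774)) = 4312257/2129341 - 1751/(2369192*(-1/1444774)) = 4312257/2129341 - 1751/(-1184596/722387) = 4312257/2129341 - 1751*(-722387/1184596) = 4312257/2129341 + 1264899637/1184596 = 2698510940342389/2522408831236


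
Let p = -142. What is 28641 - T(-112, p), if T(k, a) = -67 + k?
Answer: 28820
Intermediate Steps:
28641 - T(-112, p) = 28641 - (-67 - 112) = 28641 - 1*(-179) = 28641 + 179 = 28820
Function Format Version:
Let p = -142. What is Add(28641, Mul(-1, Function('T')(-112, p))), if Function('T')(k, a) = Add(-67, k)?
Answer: 28820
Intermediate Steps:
Add(28641, Mul(-1, Function('T')(-112, p))) = Add(28641, Mul(-1, Add(-67, -112))) = Add(28641, Mul(-1, -179)) = Add(28641, 179) = 28820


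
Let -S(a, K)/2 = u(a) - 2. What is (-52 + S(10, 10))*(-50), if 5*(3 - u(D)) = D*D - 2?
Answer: 740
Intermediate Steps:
u(D) = 17/5 - D²/5 (u(D) = 3 - (D*D - 2)/5 = 3 - (D² - 2)/5 = 3 - (-2 + D²)/5 = 3 + (⅖ - D²/5) = 17/5 - D²/5)
S(a, K) = -14/5 + 2*a²/5 (S(a, K) = -2*((17/5 - a²/5) - 2) = -2*(7/5 - a²/5) = -14/5 + 2*a²/5)
(-52 + S(10, 10))*(-50) = (-52 + (-14/5 + (⅖)*10²))*(-50) = (-52 + (-14/5 + (⅖)*100))*(-50) = (-52 + (-14/5 + 40))*(-50) = (-52 + 186/5)*(-50) = -74/5*(-50) = 740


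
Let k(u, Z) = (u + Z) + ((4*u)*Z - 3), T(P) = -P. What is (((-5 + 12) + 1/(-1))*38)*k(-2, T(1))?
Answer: 456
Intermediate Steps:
k(u, Z) = -3 + Z + u + 4*Z*u (k(u, Z) = (Z + u) + (4*Z*u - 3) = (Z + u) + (-3 + 4*Z*u) = -3 + Z + u + 4*Z*u)
(((-5 + 12) + 1/(-1))*38)*k(-2, T(1)) = (((-5 + 12) + 1/(-1))*38)*(-3 - 1*1 - 2 + 4*(-1*1)*(-2)) = ((7 - 1)*38)*(-3 - 1 - 2 + 4*(-1)*(-2)) = (6*38)*(-3 - 1 - 2 + 8) = 228*2 = 456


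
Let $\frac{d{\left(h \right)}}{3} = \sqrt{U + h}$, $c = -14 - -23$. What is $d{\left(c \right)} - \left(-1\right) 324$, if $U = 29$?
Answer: $324 + 3 \sqrt{38} \approx 342.49$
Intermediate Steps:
$c = 9$ ($c = -14 + 23 = 9$)
$d{\left(h \right)} = 3 \sqrt{29 + h}$
$d{\left(c \right)} - \left(-1\right) 324 = 3 \sqrt{29 + 9} - \left(-1\right) 324 = 3 \sqrt{38} - -324 = 3 \sqrt{38} + 324 = 324 + 3 \sqrt{38}$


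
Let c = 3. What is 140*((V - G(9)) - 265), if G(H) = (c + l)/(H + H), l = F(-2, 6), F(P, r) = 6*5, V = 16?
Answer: -105350/3 ≈ -35117.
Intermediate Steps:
F(P, r) = 30
l = 30
G(H) = 33/(2*H) (G(H) = (3 + 30)/(H + H) = 33/((2*H)) = 33*(1/(2*H)) = 33/(2*H))
140*((V - G(9)) - 265) = 140*((16 - 33/(2*9)) - 265) = 140*((16 - 1*11/6) - 265) = 140*((16 - 11/6) - 265) = 140*(85/6 - 265) = 140*(-1505/6) = -105350/3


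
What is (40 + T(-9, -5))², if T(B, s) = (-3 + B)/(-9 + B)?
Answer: 14884/9 ≈ 1653.8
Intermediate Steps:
T(B, s) = (-3 + B)/(-9 + B)
(40 + T(-9, -5))² = (40 + (-3 - 9)/(-9 - 9))² = (40 - 12/(-18))² = (40 - 1/18*(-12))² = (40 + ⅔)² = (122/3)² = 14884/9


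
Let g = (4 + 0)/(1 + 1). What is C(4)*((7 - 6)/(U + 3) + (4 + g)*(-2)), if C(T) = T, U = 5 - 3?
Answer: -236/5 ≈ -47.200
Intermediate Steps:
U = 2
g = 2 (g = 4/2 = 4*(1/2) = 2)
C(4)*((7 - 6)/(U + 3) + (4 + g)*(-2)) = 4*((7 - 6)/(2 + 3) + (4 + 2)*(-2)) = 4*(1/5 + 6*(-2)) = 4*(1*(1/5) - 12) = 4*(1/5 - 12) = 4*(-59/5) = -236/5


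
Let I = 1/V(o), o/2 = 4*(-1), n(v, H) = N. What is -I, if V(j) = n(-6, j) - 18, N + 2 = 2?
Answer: 1/18 ≈ 0.055556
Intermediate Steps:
N = 0 (N = -2 + 2 = 0)
n(v, H) = 0
o = -8 (o = 2*(4*(-1)) = 2*(-4) = -8)
V(j) = -18 (V(j) = 0 - 18 = -18)
I = -1/18 (I = 1/(-18) = -1/18 ≈ -0.055556)
-I = -1*(-1/18) = 1/18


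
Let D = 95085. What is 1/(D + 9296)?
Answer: 1/104381 ≈ 9.5803e-6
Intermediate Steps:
1/(D + 9296) = 1/(95085 + 9296) = 1/104381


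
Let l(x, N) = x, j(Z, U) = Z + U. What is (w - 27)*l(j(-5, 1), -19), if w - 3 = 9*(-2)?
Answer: 168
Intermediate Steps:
w = -15 (w = 3 + 9*(-2) = 3 - 18 = -15)
j(Z, U) = U + Z
(w - 27)*l(j(-5, 1), -19) = (-15 - 27)*(1 - 5) = -42*(-4) = 168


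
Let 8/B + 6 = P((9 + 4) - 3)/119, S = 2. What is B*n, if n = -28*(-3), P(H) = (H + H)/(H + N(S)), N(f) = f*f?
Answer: -139944/1247 ≈ -112.22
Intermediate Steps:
N(f) = f²
P(H) = 2*H/(4 + H) (P(H) = (H + H)/(H + 2²) = (2*H)/(H + 4) = (2*H)/(4 + H) = 2*H/(4 + H))
n = 84
B = -1666/1247 (B = 8/(-6 + (2*((9 + 4) - 3)/(4 + ((9 + 4) - 3)))/119) = 8/(-6 + (2*(13 - 3)/(4 + (13 - 3)))*(1/119)) = 8/(-6 + (2*10/(4 + 10))*(1/119)) = 8/(-6 + (2*10/14)*(1/119)) = 8/(-6 + (2*10*(1/14))*(1/119)) = 8/(-6 + (10/7)*(1/119)) = 8/(-6 + 10/833) = 8/(-4988/833) = 8*(-833/4988) = -1666/1247 ≈ -1.3360)
B*n = -1666/1247*84 = -139944/1247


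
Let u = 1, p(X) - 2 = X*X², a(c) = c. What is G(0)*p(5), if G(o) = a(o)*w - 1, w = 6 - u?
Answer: -127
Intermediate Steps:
p(X) = 2 + X³ (p(X) = 2 + X*X² = 2 + X³)
w = 5 (w = 6 - 1*1 = 6 - 1 = 5)
G(o) = -1 + 5*o (G(o) = o*5 - 1 = 5*o - 1 = -1 + 5*o)
G(0)*p(5) = (-1 + 5*0)*(2 + 5³) = (-1 + 0)*(2 + 125) = -1*127 = -127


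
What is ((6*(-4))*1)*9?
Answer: -216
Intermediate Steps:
((6*(-4))*1)*9 = -24*1*9 = -24*9 = -216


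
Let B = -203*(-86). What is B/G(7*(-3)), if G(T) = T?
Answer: -2494/3 ≈ -831.33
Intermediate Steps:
B = 17458
B/G(7*(-3)) = 17458/((7*(-3))) = 17458/(-21) = 17458*(-1/21) = -2494/3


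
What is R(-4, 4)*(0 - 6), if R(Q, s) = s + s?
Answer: -48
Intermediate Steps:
R(Q, s) = 2*s
R(-4, 4)*(0 - 6) = (2*4)*(0 - 6) = 8*(-6) = -48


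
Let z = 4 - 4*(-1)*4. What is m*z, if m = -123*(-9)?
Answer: 22140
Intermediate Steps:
m = 1107
z = 20 (z = 4 + 4*4 = 4 + 16 = 20)
m*z = 1107*20 = 22140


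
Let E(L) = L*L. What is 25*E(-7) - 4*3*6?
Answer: 1153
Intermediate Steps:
E(L) = L²
25*E(-7) - 4*3*6 = 25*(-7)² - 4*3*6 = 25*49 - 12*6 = 1225 - 72 = 1153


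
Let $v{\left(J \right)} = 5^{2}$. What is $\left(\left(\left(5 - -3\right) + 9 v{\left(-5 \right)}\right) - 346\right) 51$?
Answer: $-5763$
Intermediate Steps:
$v{\left(J \right)} = 25$
$\left(\left(\left(5 - -3\right) + 9 v{\left(-5 \right)}\right) - 346\right) 51 = \left(\left(\left(5 - -3\right) + 9 \cdot 25\right) - 346\right) 51 = \left(\left(\left(5 + 3\right) + 225\right) - 346\right) 51 = \left(\left(8 + 225\right) - 346\right) 51 = \left(233 - 346\right) 51 = \left(-113\right) 51 = -5763$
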